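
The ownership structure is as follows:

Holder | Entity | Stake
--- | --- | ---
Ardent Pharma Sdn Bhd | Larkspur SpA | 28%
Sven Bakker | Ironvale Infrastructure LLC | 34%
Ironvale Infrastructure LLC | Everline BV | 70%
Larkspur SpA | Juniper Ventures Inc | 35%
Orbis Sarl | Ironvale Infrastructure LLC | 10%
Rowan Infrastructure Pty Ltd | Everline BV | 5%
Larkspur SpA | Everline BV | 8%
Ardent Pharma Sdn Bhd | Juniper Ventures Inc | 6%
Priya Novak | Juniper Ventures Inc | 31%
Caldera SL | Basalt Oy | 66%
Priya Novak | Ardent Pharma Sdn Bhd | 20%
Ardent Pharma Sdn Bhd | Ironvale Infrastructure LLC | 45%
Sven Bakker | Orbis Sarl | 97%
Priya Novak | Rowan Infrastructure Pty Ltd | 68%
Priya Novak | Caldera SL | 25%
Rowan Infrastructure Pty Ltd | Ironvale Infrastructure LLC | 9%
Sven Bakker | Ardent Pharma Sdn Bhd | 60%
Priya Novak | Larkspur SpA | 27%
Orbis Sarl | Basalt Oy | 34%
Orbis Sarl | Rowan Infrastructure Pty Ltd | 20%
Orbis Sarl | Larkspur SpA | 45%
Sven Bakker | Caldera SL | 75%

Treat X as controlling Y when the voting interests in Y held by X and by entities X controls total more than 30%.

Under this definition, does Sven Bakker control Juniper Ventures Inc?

Sven holds 60% of Ardent, so Sven controls Ardent.
Sven holds 97% of Orbis, so Sven controls Orbis.
Orbis and Ardent together hold 45% + 28% = 73% of Larkspur, so Sven controls Larkspur.
Larkspur and Ardent together hold 35% + 6% = 41% of Juniper, so Sven controls Juniper.

Yes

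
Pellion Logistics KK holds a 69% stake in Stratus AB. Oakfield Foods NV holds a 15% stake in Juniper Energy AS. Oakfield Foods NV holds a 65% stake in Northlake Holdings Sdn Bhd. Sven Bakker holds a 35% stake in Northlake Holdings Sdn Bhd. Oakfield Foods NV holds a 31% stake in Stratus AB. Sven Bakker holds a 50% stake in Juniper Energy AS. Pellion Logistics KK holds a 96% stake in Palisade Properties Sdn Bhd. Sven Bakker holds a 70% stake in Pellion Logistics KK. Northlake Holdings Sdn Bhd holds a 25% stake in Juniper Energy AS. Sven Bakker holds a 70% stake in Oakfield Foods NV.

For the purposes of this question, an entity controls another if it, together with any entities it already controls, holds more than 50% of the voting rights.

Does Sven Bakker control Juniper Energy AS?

Yes

Sven holds 70% of Oakfield, so Sven controls Oakfield.
Sven and Oakfield together hold 35% + 65% = 100% of Northlake, so Sven controls Northlake.
Northlake and Oakfield and Sven together hold 25% + 15% + 50% = 90% of Juniper, so Sven controls Juniper.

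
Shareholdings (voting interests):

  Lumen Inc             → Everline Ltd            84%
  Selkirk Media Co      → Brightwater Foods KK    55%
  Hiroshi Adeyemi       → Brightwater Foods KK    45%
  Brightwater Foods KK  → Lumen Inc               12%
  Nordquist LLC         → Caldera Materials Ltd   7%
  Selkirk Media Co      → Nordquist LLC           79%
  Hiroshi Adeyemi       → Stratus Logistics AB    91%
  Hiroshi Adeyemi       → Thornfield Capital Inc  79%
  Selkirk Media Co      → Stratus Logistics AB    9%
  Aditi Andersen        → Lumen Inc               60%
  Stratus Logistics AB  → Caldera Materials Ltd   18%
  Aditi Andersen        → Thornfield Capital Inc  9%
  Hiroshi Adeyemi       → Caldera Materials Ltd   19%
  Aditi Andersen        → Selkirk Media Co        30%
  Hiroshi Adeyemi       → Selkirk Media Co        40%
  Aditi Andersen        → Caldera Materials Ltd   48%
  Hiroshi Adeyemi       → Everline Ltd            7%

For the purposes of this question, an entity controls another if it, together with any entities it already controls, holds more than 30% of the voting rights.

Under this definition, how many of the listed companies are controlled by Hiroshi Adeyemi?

Hiroshi holds 40% of Selkirk, so Hiroshi controls Selkirk.
Hiroshi holds 79% of Thornfield, so Hiroshi controls Thornfield.
Selkirk and Hiroshi together hold 9% + 91% = 100% of Stratus, so Hiroshi controls Stratus.
Selkirk holds 79% of Nordquist, so Hiroshi controls Nordquist.
Hiroshi and Selkirk together hold 45% + 55% = 100% of Brightwater, so Hiroshi controls Brightwater.
Stratus and Hiroshi and Nordquist together hold 18% + 19% + 7% = 44% of Caldera, so Hiroshi controls Caldera.
No other company's threshold is met.
Hiroshi controls 6 companies.

6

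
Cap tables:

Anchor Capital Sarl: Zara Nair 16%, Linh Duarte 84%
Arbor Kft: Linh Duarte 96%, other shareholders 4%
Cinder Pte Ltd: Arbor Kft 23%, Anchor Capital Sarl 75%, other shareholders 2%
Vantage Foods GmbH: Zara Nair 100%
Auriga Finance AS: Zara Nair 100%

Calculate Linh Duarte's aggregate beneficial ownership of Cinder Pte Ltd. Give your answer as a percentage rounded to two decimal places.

Linh reaches Cinder along 2 paths.
Via Arbor: 96% × 23% = 22.08%.
Via Anchor: 84% × 75% = 63%.
Total: 22.08% + 63% = 85.08%.

85.08%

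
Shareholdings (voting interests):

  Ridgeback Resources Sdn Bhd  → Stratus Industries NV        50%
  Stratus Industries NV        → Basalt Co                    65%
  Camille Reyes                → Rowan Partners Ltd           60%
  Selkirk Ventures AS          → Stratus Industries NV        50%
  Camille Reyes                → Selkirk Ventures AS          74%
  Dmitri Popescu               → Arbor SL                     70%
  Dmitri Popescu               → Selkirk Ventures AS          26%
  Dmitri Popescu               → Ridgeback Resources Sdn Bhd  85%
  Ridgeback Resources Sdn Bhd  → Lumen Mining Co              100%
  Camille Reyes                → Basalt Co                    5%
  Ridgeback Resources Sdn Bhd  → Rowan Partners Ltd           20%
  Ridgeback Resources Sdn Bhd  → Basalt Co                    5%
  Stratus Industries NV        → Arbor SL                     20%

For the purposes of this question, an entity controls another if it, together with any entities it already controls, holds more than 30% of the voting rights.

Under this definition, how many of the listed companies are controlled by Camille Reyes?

Camille holds 74% of Selkirk, so Camille controls Selkirk.
Selkirk holds 50% of Stratus, so Camille controls Stratus.
Camille holds 60% of Rowan, so Camille controls Rowan.
Camille and Stratus together hold 5% + 65% = 70% of Basalt, so Camille controls Basalt.
No other company's threshold is met.
Camille controls 4 companies.

4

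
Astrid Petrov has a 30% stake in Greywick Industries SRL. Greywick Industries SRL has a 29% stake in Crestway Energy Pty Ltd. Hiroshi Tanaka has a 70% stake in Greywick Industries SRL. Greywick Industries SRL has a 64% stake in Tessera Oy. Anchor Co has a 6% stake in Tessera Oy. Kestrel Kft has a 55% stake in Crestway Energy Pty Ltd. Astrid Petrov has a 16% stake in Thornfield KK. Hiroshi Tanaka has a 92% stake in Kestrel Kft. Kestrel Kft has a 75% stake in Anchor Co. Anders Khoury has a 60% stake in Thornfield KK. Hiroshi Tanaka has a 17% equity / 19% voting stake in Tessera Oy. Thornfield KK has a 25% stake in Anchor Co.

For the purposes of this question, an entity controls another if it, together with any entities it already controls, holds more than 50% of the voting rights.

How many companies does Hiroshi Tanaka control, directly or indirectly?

Hiroshi holds 70% of Greywick, so Hiroshi controls Greywick.
Hiroshi holds 92% of Kestrel, so Hiroshi controls Kestrel.
Kestrel holds 75% of Anchor, so Hiroshi controls Anchor.
Greywick and Kestrel together hold 29% + 55% = 84% of Crestway, so Hiroshi controls Crestway.
Greywick and Anchor and Hiroshi together hold 64% + 6% + 19% = 89% of Tessera, so Hiroshi controls Tessera.
No other company's threshold is met.
Hiroshi controls 5 companies.

5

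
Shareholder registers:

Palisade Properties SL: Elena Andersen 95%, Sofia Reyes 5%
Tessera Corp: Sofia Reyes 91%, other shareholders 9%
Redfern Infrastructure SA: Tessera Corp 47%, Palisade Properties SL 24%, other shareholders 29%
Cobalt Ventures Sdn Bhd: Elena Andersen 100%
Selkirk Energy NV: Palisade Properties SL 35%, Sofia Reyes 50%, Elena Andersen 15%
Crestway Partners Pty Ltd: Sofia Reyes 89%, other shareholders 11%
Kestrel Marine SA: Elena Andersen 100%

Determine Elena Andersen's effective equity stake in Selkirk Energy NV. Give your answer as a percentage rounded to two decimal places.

48.25%

Elena reaches Selkirk along 2 paths.
Via Palisade: 95% × 35% = 33.25%.
Direct stake: 15% = 15%.
Total: 33.25% + 15% = 48.25%.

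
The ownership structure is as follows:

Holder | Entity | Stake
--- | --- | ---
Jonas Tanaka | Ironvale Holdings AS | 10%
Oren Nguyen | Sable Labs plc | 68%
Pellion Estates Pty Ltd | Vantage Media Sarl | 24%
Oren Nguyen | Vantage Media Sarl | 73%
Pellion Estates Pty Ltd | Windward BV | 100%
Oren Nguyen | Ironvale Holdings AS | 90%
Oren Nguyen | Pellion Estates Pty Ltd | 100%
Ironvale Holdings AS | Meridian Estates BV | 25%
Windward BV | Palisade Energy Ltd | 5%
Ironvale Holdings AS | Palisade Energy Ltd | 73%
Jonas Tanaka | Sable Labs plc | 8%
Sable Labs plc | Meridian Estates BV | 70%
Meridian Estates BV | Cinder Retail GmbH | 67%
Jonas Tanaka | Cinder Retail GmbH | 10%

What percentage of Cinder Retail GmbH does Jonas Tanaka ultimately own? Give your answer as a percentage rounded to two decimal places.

15.43%

Jonas reaches Cinder along 3 paths.
Via Ironvale → Meridian: 10% × 25% × 67% = 1.675%.
Via Sable → Meridian: 8% × 70% × 67% = 3.752%.
Direct stake: 10% = 10%.
Total: 1.675% + 3.752% + 10% = 15.427%.
Rounded: 15.43%.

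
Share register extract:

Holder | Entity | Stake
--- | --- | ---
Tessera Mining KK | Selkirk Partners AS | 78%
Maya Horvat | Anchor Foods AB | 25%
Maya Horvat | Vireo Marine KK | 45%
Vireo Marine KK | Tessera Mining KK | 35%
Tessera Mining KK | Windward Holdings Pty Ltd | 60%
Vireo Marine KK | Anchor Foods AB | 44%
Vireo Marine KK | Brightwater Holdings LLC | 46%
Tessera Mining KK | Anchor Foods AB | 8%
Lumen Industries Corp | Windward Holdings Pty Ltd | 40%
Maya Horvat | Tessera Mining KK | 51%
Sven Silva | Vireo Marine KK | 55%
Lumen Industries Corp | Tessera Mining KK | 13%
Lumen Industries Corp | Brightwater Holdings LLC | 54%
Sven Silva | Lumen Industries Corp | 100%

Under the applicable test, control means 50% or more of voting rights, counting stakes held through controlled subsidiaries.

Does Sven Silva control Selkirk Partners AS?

Sven holds 100% of Lumen, so Sven controls Lumen.
Sven holds 55% of Vireo, so Sven controls Vireo.
Lumen and Vireo together hold 54% + 46% = 100% of Brightwater, so Sven controls Brightwater.
Neither Sven nor any entity Sven controls holds any voting interest in Selkirk.
So Sven does not control Selkirk.

No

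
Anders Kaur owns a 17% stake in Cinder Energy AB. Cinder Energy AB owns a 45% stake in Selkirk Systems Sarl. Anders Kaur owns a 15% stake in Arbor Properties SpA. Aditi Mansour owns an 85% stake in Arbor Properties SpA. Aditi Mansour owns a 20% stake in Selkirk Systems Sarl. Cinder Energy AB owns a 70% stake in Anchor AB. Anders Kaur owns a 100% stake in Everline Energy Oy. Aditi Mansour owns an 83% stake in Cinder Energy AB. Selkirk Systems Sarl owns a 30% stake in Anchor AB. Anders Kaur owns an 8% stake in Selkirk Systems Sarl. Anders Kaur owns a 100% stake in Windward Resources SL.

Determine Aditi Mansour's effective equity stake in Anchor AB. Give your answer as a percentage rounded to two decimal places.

Aditi reaches Anchor along 3 paths.
Via Selkirk: 20% × 30% = 6%.
Via Cinder → Selkirk: 83% × 45% × 30% = 11.205%.
Via Cinder: 83% × 70% = 58.1%.
Total: 6% + 11.205% + 58.1% = 75.305%.
Rounded: 75.31%.

75.31%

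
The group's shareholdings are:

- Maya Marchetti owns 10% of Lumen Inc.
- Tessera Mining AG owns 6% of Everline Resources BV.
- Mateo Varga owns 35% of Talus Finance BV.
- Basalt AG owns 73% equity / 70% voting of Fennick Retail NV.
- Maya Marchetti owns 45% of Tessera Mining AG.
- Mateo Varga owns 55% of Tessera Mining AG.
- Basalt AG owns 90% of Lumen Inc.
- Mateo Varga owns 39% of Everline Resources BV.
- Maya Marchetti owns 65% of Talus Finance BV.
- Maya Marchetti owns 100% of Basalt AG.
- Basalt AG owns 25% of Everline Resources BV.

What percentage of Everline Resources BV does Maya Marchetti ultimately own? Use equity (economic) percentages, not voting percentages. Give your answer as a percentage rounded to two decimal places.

27.70%

Maya reaches Everline along 2 paths.
Via Tessera: 45% × 6% = 2.7%.
Via Basalt: 100% × 25% = 25%.
Total: 2.7% + 25% = 27.7%.
Rounded: 27.70%.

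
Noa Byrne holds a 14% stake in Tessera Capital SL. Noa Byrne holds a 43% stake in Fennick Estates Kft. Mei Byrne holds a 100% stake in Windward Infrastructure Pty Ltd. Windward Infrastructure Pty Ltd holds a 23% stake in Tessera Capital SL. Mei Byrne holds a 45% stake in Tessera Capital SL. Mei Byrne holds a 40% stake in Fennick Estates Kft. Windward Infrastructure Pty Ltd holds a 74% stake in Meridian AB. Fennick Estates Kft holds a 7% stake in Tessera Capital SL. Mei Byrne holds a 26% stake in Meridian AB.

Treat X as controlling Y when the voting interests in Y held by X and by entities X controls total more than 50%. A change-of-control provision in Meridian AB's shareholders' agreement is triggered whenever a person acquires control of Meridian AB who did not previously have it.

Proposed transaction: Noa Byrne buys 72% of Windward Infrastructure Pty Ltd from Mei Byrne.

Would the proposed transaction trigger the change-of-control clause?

The purchase adds only to Noa's holdings (Mei's stake shrinks), so Noa is the only person who could newly come to control Meridian.
Noa's largest direct stake is 43% in Fennick, which does not meet the threshold, so Noa controls no company.
Neither Noa nor any entity Noa controls holds any voting interest in Meridian.
So before the transaction, Noa does not control Meridian.
After the purchase, Noa holds 72% of Windward directly, and Mei's stake falls to 28%.
Noa holds 72% of Windward, so Noa controls Windward.
Windward holds 74% of Meridian, so Noa controls Meridian.
Noa did not control Meridian before and does after, so the clause is triggered.

Yes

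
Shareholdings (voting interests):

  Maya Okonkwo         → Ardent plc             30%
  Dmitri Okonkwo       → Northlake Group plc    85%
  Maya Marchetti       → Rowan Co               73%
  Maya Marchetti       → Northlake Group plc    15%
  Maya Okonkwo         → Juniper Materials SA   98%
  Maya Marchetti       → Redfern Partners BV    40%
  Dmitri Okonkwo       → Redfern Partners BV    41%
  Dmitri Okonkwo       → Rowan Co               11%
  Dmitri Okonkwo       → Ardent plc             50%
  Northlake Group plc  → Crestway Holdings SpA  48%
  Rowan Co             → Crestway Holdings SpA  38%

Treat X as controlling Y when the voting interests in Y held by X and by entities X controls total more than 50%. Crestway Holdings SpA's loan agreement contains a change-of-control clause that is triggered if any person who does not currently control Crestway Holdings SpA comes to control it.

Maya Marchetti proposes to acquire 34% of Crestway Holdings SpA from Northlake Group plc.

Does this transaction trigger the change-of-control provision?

Yes

The purchase adds only to Maya Marchetti's holdings (Northlake's stake shrinks), so Maya Marchetti is the only person who could newly come to control Crestway.
Maya Marchetti holds 73% of Rowan, so Maya Marchetti controls Rowan.
In Crestway, Maya Marchetti's side holds only 38%, not > 50%.
So before the transaction, Maya Marchetti does not control Crestway.
After the purchase, Maya Marchetti holds 34% of Crestway directly, and Northlake's stake falls to 14%.
Rowan and Maya Marchetti together hold 38% + 34% = 72% of Crestway, so Maya Marchetti controls Crestway.
Maya Marchetti did not control Crestway before and does after, so the clause is triggered.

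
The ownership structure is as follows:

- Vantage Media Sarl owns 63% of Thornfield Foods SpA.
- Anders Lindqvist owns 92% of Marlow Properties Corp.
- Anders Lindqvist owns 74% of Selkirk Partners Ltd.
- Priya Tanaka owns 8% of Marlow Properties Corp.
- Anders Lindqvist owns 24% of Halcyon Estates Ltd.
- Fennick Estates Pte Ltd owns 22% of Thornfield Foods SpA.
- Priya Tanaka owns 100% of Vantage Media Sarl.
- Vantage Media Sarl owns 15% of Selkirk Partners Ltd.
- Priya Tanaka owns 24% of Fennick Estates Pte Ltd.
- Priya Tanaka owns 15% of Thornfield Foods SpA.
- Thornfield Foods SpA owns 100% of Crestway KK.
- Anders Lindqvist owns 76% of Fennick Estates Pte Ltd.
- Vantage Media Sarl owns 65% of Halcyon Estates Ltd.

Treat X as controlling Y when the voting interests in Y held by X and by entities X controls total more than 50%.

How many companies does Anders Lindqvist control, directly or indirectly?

3

Anders holds 76% of Fennick, so Anders controls Fennick.
Anders holds 74% of Selkirk, so Anders controls Selkirk.
Anders holds 92% of Marlow, so Anders controls Marlow.
No other company's threshold is met.
Anders controls 3 companies.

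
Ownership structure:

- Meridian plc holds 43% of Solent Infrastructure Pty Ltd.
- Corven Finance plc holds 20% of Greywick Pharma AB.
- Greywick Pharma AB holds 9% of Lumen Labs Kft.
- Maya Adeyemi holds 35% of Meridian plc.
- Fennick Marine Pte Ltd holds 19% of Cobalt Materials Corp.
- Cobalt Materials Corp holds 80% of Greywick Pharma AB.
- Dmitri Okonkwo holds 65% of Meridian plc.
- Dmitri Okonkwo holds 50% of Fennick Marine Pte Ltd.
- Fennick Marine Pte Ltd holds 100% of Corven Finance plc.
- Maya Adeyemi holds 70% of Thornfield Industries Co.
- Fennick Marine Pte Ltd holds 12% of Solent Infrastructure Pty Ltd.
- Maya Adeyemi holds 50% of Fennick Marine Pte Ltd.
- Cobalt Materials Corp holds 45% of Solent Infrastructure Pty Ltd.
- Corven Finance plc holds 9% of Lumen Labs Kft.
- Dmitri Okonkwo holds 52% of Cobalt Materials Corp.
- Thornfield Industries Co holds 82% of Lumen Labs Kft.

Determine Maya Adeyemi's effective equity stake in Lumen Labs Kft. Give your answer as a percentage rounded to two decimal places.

63.48%

Maya reaches Lumen along 4 paths.
Via Fennick → Corven → Greywick: 50% × 100% × 20% × 9% = 0.9%.
Via Fennick → Cobalt → Greywick: 50% × 19% × 80% × 9% = 0.684%.
Via Fennick → Corven: 50% × 100% × 9% = 4.5%.
Via Thornfield: 70% × 82% = 57.4%.
Total: 0.9% + 0.684% + 4.5% + 57.4% = 63.484%.
Rounded: 63.48%.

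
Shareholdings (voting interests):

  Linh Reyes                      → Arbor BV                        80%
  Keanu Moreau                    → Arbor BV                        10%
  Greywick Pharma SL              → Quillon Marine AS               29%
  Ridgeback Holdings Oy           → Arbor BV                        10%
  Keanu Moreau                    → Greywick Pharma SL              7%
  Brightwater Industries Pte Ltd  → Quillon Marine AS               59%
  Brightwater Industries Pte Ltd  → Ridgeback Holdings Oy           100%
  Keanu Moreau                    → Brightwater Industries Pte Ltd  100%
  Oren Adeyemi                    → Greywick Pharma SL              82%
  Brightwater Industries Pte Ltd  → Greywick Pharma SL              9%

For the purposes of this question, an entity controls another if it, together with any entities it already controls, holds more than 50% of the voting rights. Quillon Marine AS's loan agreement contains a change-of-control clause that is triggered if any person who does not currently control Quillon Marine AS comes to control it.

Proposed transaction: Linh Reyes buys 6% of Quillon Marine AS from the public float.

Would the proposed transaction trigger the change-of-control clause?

No

The purchase changes only Linh's holdings, so Linh is the only person who could newly come to control Quillon.
Linh holds 80% of Arbor, so Linh controls Arbor.
Neither Linh nor any entity Linh controls holds any voting interest in Quillon.
So before the transaction, Linh does not control Quillon.
After the purchase, Linh holds 6% of Quillon directly.
After the transaction, Linh's side holds 6% of Quillon, not > 50%, so Linh still does not control Quillon.
No new person acquires control, so the clause is not triggered.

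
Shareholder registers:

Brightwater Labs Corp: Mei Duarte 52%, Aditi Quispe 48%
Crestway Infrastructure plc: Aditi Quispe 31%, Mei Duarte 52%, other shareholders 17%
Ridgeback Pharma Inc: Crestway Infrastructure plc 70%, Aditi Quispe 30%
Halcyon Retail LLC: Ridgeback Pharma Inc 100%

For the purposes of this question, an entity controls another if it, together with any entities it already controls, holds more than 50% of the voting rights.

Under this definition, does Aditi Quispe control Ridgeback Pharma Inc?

No

Aditi's largest direct stake is 48% in Brightwater, which does not meet the threshold, so Aditi controls no company.
In Ridgeback, Aditi's side holds only 30%, not > 50%.
So Aditi does not control Ridgeback.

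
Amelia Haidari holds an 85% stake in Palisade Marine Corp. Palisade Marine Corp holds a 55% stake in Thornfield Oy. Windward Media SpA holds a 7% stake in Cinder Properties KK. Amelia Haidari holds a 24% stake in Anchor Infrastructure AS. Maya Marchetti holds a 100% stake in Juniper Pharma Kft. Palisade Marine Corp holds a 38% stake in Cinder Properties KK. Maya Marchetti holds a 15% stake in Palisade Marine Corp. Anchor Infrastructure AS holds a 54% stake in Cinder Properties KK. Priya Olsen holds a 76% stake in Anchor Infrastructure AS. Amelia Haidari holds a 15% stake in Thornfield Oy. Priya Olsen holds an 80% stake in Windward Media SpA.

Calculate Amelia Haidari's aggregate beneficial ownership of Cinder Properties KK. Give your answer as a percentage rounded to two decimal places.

45.26%

Amelia reaches Cinder along 2 paths.
Via Palisade: 85% × 38% = 32.3%.
Via Anchor: 24% × 54% = 12.96%.
Total: 32.3% + 12.96% = 45.26%.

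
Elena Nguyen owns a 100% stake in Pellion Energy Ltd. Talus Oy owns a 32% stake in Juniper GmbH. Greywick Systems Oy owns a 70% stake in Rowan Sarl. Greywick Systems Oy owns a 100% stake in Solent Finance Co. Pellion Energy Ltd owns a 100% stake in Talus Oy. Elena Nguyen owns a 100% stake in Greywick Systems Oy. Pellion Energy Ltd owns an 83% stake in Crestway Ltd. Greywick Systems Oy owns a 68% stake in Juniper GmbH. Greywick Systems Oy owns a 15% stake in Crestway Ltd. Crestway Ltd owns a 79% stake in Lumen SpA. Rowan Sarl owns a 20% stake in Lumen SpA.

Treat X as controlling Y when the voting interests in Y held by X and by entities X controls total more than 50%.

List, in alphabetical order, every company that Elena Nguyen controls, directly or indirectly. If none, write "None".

Elena holds 100% of Pellion, so Elena controls Pellion.
Elena holds 100% of Greywick, so Elena controls Greywick.
Greywick holds 70% of Rowan, so Elena controls Rowan.
Pellion holds 100% of Talus, so Elena controls Talus.
Greywick and Pellion together hold 15% + 83% = 98% of Crestway, so Elena controls Crestway.
Talus and Greywick together hold 32% + 68% = 100% of Juniper, so Elena controls Juniper.
Greywick holds 100% of Solent, so Elena controls Solent.
Crestway and Rowan together hold 79% + 20% = 99% of Lumen, so Elena controls Lumen.

Crestway Ltd, Greywick Systems Oy, Juniper GmbH, Lumen SpA, Pellion Energy Ltd, Rowan Sarl, Solent Finance Co, Talus Oy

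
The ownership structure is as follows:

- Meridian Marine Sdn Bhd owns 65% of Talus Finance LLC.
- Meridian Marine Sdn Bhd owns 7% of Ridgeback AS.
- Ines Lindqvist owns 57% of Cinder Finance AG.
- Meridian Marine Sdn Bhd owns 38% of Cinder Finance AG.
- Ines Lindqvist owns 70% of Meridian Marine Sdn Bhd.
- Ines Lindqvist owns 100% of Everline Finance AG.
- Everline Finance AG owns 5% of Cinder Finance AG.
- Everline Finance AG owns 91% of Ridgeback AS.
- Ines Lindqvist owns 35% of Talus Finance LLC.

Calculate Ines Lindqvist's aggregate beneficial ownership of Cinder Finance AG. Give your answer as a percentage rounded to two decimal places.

88.60%

Ines reaches Cinder along 3 paths.
Via Meridian: 70% × 38% = 26.6%.
Direct stake: 57% = 57%.
Via Everline: 100% × 5% = 5%.
Total: 26.6% + 57% + 5% = 88.6%.
Rounded: 88.60%.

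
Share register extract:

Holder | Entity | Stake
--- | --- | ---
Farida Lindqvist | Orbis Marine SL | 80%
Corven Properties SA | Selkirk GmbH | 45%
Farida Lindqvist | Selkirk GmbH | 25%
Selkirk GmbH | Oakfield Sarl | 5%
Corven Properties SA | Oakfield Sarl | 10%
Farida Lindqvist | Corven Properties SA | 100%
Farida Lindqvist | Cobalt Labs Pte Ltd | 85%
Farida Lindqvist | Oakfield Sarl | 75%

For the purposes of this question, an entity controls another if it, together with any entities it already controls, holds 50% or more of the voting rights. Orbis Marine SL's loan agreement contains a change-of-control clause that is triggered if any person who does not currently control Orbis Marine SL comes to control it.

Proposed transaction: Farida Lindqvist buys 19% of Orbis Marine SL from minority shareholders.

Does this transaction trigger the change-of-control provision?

The purchase changes only Farida's holdings, so Farida is the only person who could newly come to control Orbis.
Farida holds 80% of Orbis, so Farida controls Orbis.
So Farida already controls Orbis before the transaction.
After the purchase, Farida's direct stake in Orbis rises to 80% + 19% = 99%.
Farida controlled Orbis already, so this is not a new person acquiring control; every other person's position is unchanged or reduced.
No new person acquires control, so the clause is not triggered.

No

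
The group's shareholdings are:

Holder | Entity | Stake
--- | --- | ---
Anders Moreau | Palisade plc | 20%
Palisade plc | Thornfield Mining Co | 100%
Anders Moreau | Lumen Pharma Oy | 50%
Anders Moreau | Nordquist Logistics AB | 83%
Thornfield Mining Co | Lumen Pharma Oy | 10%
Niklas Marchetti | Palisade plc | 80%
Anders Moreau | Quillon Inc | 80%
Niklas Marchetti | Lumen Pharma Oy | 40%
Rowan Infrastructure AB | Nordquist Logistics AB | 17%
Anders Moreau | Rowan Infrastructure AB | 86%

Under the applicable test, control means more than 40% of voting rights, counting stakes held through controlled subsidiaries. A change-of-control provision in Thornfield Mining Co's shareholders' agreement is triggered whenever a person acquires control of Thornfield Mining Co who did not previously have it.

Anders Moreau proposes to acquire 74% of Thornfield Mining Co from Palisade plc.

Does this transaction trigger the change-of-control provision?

Yes

The purchase adds only to Anders's holdings (Palisade's stake shrinks), so Anders is the only person who could newly come to control Thornfield.
Anders holds 80% of Quillon, so Anders controls Quillon.
Anders holds 86% of Rowan, so Anders controls Rowan.
Anders and Rowan together hold 83% + 17% = 100% of Nordquist, so Anders controls Nordquist.
Anders holds 50% of Lumen, so Anders controls Lumen.
Neither Anders nor any entity Anders controls holds any voting interest in Thornfield.
So before the transaction, Anders does not control Thornfield.
After the purchase, Anders holds 74% of Thornfield directly, and Palisade's stake falls to 26%.
Anders holds 74% of Thornfield, so Anders controls Thornfield.
Anders did not control Thornfield before and does after, so the clause is triggered.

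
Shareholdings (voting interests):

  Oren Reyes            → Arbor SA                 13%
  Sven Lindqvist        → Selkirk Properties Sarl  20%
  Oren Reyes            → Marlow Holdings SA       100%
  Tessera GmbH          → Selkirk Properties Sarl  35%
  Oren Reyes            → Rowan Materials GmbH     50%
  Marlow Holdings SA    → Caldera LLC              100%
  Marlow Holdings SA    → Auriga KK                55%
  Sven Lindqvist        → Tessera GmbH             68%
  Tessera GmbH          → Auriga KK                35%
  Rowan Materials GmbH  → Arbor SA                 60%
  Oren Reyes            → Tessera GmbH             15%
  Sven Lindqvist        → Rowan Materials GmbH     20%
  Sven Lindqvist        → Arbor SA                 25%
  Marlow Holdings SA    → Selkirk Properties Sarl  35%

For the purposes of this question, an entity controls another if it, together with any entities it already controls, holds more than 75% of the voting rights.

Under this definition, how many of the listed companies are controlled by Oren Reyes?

2

Oren holds 100% of Marlow, so Oren controls Marlow.
Marlow holds 100% of Caldera, so Oren controls Caldera.
No other company's threshold is met.
Oren controls 2 companies.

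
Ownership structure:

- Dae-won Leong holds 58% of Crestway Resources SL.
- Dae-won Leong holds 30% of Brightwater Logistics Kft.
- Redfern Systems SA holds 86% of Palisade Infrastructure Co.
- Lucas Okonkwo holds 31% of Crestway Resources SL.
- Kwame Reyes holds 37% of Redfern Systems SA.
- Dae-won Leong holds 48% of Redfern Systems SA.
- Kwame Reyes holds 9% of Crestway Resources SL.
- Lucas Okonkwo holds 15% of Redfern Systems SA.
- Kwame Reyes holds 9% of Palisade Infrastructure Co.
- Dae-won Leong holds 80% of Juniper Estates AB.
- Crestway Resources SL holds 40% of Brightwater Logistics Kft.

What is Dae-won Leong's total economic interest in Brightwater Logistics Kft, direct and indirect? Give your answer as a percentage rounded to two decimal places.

53.20%

Dae-won reaches Brightwater along 2 paths.
Via Crestway: 58% × 40% = 23.2%.
Direct stake: 30% = 30%.
Total: 23.2% + 30% = 53.2%.
Rounded: 53.20%.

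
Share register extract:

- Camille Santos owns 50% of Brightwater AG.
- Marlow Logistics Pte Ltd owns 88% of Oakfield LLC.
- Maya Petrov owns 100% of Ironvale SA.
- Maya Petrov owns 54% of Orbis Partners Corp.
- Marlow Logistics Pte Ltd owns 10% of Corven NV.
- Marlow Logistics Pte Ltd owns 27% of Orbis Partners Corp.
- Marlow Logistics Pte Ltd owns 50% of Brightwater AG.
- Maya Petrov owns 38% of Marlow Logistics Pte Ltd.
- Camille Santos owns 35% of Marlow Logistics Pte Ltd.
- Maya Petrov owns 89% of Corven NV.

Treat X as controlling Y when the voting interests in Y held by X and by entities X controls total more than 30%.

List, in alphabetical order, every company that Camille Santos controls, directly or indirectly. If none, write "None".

Camille holds 35% of Marlow, so Camille controls Marlow.
Marlow holds 88% of Oakfield, so Camille controls Oakfield.
Camille and Marlow together hold 50% + 50% = 100% of Brightwater, so Camille controls Brightwater.
No other company's threshold is met.

Brightwater AG, Marlow Logistics Pte Ltd, Oakfield LLC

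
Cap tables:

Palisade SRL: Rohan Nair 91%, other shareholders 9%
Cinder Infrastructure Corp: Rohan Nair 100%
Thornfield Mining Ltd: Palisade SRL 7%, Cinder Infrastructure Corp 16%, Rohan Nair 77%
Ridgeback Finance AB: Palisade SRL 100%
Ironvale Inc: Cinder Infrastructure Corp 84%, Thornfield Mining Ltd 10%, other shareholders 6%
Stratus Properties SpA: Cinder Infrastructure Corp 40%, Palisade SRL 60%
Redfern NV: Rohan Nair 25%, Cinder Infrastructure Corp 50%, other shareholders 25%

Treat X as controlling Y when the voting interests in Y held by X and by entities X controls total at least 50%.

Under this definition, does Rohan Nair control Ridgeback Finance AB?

Yes

Rohan holds 91% of Palisade, so Rohan controls Palisade.
Palisade holds 100% of Ridgeback, so Rohan controls Ridgeback.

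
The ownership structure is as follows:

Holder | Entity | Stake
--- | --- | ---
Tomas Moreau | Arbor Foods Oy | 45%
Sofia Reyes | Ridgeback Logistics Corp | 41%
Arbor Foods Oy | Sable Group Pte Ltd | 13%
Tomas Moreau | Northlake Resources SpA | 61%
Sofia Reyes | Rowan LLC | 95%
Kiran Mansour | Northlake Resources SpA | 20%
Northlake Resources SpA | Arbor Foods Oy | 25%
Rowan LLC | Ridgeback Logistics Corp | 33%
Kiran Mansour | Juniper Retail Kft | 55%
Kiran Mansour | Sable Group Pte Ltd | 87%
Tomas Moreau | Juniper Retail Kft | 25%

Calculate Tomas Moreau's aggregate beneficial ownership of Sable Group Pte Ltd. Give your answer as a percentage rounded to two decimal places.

7.83%

Tomas reaches Sable along 2 paths.
Via Northlake → Arbor: 61% × 25% × 13% = 1.9825%.
Via Arbor: 45% × 13% = 5.85%.
Total: 1.9825% + 5.85% = 7.8325%.
Rounded: 7.83%.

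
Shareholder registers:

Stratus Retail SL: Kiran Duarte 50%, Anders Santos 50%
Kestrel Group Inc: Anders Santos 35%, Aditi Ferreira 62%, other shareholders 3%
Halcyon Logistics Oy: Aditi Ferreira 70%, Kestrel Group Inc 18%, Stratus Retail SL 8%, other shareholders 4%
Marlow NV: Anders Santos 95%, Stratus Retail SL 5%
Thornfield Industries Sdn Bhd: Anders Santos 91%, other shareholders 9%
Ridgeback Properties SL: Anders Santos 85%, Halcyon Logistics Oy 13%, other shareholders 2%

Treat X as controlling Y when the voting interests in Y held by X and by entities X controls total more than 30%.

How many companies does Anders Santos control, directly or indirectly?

5

Anders holds 50% of Stratus, so Anders controls Stratus.
Anders holds 35% of Kestrel, so Anders controls Kestrel.
Anders and Stratus together hold 95% + 5% = 100% of Marlow, so Anders controls Marlow.
Anders holds 91% of Thornfield, so Anders controls Thornfield.
Anders holds 85% of Ridgeback, so Anders controls Ridgeback.
No other company's threshold is met.
Anders controls 5 companies.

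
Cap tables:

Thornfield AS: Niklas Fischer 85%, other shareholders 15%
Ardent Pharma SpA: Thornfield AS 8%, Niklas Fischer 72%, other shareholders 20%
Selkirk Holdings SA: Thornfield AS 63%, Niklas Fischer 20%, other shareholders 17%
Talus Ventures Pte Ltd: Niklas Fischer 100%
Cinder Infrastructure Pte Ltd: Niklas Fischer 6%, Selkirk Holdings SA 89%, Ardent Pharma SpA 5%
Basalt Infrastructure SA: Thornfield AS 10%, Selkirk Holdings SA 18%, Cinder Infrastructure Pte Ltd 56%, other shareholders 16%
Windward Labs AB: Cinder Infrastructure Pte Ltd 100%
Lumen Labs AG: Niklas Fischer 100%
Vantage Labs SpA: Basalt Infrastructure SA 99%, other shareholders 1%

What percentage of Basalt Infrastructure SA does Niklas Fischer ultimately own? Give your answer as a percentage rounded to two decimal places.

Niklas reaches Basalt along 8 paths.
Via Thornfield: 85% × 10% = 8.5%.
Via Thornfield → Selkirk: 85% × 63% × 18% = 9.639%.
Via Selkirk: 20% × 18% = 3.6%.
Via Cinder: 6% × 56% = 3.36%.
Via Thornfield → Selkirk → Cinder: 85% × 63% × 89% × 56% = 26.68932%.
Via Selkirk → Cinder: 20% × 89% × 56% = 9.968%.
Via Thornfield → Ardent → Cinder: 85% × 8% × 5% × 56% = 0.1904%.
Via Ardent → Cinder: 72% × 5% × 56% = 2.016%.
Total: 8.5% + 9.639% + 3.6% + 3.36% + 26.68932% + 9.968% + 0.1904% + 2.016% = 63.96272%.
Rounded: 63.96%.

63.96%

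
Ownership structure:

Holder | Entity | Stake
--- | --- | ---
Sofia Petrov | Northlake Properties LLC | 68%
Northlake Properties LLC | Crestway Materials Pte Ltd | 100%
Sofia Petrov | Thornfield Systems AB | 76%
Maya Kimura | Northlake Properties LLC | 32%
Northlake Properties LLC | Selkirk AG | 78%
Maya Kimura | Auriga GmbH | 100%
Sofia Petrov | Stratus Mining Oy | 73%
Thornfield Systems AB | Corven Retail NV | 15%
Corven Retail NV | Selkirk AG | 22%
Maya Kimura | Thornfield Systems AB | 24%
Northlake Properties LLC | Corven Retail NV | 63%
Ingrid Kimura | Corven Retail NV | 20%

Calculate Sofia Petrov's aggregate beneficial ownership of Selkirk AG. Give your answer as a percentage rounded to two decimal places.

64.97%

Sofia reaches Selkirk along 3 paths.
Via Northlake: 68% × 78% = 53.04%.
Via Thornfield → Corven: 76% × 15% × 22% = 2.508%.
Via Northlake → Corven: 68% × 63% × 22% = 9.4248%.
Total: 53.04% + 2.508% + 9.4248% = 64.9728%.
Rounded: 64.97%.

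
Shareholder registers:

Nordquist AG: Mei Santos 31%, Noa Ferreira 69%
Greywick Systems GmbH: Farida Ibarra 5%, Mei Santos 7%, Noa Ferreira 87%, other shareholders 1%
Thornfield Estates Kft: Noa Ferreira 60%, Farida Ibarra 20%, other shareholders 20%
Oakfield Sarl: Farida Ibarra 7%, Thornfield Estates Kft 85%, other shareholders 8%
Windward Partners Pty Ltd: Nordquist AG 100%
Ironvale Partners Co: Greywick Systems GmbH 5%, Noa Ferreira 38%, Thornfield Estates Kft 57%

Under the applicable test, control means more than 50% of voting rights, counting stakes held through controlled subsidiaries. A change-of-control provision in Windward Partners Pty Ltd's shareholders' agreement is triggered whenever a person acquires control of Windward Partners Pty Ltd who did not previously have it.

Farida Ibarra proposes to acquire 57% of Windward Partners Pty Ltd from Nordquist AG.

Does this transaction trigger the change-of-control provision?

The purchase adds only to Farida's holdings (Nordquist's stake shrinks), so Farida is the only person who could newly come to control Windward.
Farida's largest direct stake is 20% in Thornfield, which does not meet the threshold, so Farida controls no company.
Neither Farida nor any entity Farida controls holds any voting interest in Windward.
So before the transaction, Farida does not control Windward.
After the purchase, Farida holds 57% of Windward directly, and Nordquist's stake falls to 43%.
Farida holds 57% of Windward, so Farida controls Windward.
Farida did not control Windward before and does after, so the clause is triggered.

Yes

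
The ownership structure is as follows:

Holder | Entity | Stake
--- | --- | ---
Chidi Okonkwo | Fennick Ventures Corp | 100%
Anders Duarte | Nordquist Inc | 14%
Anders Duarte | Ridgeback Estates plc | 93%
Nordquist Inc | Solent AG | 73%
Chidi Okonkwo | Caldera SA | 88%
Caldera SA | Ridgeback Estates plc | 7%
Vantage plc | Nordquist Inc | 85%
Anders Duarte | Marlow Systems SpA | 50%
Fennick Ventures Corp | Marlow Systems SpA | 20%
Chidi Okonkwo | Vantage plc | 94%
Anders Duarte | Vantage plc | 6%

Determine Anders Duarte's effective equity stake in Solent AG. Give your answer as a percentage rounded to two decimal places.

13.94%

Anders reaches Solent along 2 paths.
Via Vantage → Nordquist: 6% × 85% × 73% = 3.723%.
Via Nordquist: 14% × 73% = 10.22%.
Total: 3.723% + 10.22% = 13.943%.
Rounded: 13.94%.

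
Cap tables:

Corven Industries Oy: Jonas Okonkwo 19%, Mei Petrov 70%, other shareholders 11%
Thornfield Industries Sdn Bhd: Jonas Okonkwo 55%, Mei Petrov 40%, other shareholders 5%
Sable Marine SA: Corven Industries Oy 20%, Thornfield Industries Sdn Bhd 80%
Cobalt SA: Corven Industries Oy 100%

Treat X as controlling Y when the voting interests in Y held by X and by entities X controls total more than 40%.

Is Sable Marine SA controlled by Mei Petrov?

No

Mei holds 70% of Corven, so Mei controls Corven.
Corven holds 100% of Cobalt, so Mei controls Cobalt.
In Sable, Mei's side holds only 20%, not > 40%.
So Mei does not control Sable.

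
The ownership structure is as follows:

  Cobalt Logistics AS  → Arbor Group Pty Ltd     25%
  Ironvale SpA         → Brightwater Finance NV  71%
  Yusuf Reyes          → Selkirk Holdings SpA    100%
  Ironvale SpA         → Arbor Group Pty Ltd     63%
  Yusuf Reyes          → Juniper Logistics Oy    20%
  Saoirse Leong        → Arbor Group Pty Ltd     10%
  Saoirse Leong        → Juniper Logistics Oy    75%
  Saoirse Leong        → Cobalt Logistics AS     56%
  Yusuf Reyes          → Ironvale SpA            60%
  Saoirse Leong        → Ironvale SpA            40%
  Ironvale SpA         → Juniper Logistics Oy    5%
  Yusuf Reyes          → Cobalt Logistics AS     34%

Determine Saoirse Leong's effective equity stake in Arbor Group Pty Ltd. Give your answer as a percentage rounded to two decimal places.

Saoirse reaches Arbor along 3 paths.
Direct stake: 10% = 10%.
Via Ironvale: 40% × 63% = 25.2%.
Via Cobalt: 56% × 25% = 14%.
Total: 10% + 25.2% + 14% = 49.2%.
Rounded: 49.20%.

49.20%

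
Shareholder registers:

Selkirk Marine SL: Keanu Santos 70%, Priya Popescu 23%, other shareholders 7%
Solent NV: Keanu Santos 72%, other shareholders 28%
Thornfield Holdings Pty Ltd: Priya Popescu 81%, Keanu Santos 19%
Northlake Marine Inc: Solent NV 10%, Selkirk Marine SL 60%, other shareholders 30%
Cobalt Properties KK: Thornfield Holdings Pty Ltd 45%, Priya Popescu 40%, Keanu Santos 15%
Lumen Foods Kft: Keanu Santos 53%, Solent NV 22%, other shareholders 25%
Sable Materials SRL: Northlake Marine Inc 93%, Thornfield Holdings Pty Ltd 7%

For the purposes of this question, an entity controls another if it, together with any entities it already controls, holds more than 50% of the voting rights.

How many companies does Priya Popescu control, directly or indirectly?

Priya holds 81% of Thornfield, so Priya controls Thornfield.
Thornfield and Priya together hold 45% + 40% = 85% of Cobalt, so Priya controls Cobalt.
No other company's threshold is met.
Priya controls 2 companies.

2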